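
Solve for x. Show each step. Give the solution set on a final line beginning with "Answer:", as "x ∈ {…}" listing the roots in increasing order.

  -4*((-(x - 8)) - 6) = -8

Step 1. [-4*((-(x - 8)) - 6) = -8] -4 out front; divide by -4. So div: (-(x - 8)) - 6 = 2.
Step 2. [(-(x - 8)) - 6 = 2] 6 comes off first (add 6), so sub: -(x - 8) = 8.
Step 3. [-(x - 8) = 8] flip signs both sides ⇒ neg: x - 8 = -8.
Step 4. [x - 8 = -8] peel the -8: add 8 from each side ⇒ sub: x = 0.

Answer: x ∈ {0}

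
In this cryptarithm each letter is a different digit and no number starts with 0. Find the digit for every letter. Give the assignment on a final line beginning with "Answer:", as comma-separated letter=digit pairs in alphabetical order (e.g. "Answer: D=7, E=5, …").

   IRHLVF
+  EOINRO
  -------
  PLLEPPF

Step 1. [col 1: F + O ≡ F (mod 10)] column 1: given nothing yet, carry-in 0, and all letters distinct, none taken yet, F+O≡F (mod 10) forces O=0. So O=0.
Step 2. [P] the sum has 7 digits but both addends have 6; that extra leading digit P is the final carry, namely 1, so P=1.
Step 3. [col 1: F + O ≡ F (mod 10)] several values work for F in column 1 (F + O ≡ F (mod 10), carry-in 0); try F=4. So F=4.
Step 4. [col 2: V + R ≡ P (mod 10)] column 2 (V + R ≡ P (mod 10), carry-in 0) doesn't pin V yet; pick V=9 and continue. So V=9.
Step 5. [col 2: V + R ≡ P (mod 10)] column 2: given V=9, P=1, carry-in 0, and digits 0,1,4,9 already taken and all letters distinct, V+R≡P (mod 10) forces R=2 ⇒ R=2.
Step 6. [col 3: L + N ≡ P (mod 10)] no forcing yet in column 3 (carry-in 1); L=3 is free and consistent — try it. So L=3.
Step 7. [col 3: L + N ≡ P (mod 10)] column 3 reads L+N+carry(1)=P with L=3, P=1; with digits 0,1,2,3,4,9 already taken and all letters distinct, the only value for N is 7, so N=7.
Step 8. [col 4: H + I ≡ E (mod 10)] in column 4 we have H+I≡E with carry-in 1; given nothing yet and digits 0,1,2,3,4,7,9 already taken and all letters distinct, that pins E to 5. So E=5.
Step 9. [col 4: H + I ≡ E (mod 10)] no forcing yet in column 4 (carry-in 1); H=6 is free and consistent — try it, so H=6.
Step 10. [col 4: H + I ≡ E (mod 10)] from column 4 (H=6, E=5, carry-in 1, digits 0,1,2,3,4,5,6,7,9 already taken and all letters distinct): I must equal 8. So I=8.

Answer: E=5, F=4, H=6, I=8, L=3, N=7, O=0, P=1, R=2, V=9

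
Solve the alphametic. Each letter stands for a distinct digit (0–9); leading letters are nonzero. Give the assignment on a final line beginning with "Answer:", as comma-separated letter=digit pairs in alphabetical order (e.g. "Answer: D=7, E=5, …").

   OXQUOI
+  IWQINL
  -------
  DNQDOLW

Step 1. [D] the sum has 7 digits but both addends have 6; that extra leading digit D is the final carry, namely 1 ⇒ D=1.
Step 2. [col 1: I + L ≡ W (mod 10)] L=9 is one option consistent with column 1 (I + L ≡ W (mod 10), carry-in 0) — take it ⇒ L=9.
Step 3. [col 1: I + L ≡ W (mod 10)] several values work for W in column 1 (I + L ≡ W (mod 10), carry-in 0); try W=6 ⇒ W=6.
Step 4. [col 1: I + L ≡ W (mod 10)] column 1: given L=9, W=6, carry-in 0, and digits 1,6,9 already taken and all letters distinct, I+L≡W (mod 10) forces I=7. So I=7.
Step 5. [col 2: O + N ≡ L (mod 10)] several values work for N in column 2 (O + N ≡ L (mod 10), carry-in 1); try N=3 ⇒ N=3.
Step 6. [col 2: O + N ≡ L (mod 10)] from column 2 (N=3, L=9, carry-in 1, digits 1,3,6,7,9 already taken and all letters distinct): O must equal 5. So O=5.
Step 7. [col 3: U + I ≡ O (mod 10)] column 3: given I=7, O=5, carry-in 0, and digits 1,3,5,6,7,9 already taken and all letters distinct, U+I≡O (mod 10) forces U=8. So U=8.
Step 8. [col 4: Q + Q ≡ D (mod 10)] from column 4 (D=1, carry-in 1, digits 1,3,5,6,7,8,9 already taken and all letters distinct): Q must equal 0 ⇒ Q=0.
Step 9. [col 5: X + W ≡ Q (mod 10)] in column 5 we have X+W≡Q with carry-in 0; given W=6, Q=0 and digits 0,1,3,5,6,7,8,9 already taken and all letters distinct, that pins X to 4 ⇒ X=4.

Answer: D=1, I=7, L=9, N=3, O=5, Q=0, U=8, W=6, X=4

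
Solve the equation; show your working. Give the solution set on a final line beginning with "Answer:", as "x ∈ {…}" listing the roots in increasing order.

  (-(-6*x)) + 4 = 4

Step 1. [(-(-6*x)) + 4 = 4] 4 comes off first (subtract 4). So sub: -(-6*x) = 0.
Step 2. [-(-6*x) = 0] leading − — multiply by −1. So neg: -6*x = 0.
Step 3. [-6*x = 0] divide by the outer -6. So div: x = 0.

Answer: x ∈ {0}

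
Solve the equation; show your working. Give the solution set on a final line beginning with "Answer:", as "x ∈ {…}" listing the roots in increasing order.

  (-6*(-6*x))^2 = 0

Step 1. [(-6*(-6*x))^2 = 0] 0 ≥ 0, LHS is (·)² — take ±√ ⇒ sqrt: -6*(-6*x) = 0.
Step 2. [-6*(-6*x) = 0] leading coefficient -6: divide by -6 ⇒ div: -6*x = 0.
Step 3. [-6*x = 0] divide by the outer -6, so div: x = 0.

Answer: x ∈ {0}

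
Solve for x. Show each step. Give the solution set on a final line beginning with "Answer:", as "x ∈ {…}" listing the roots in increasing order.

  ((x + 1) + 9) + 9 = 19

Step 1. [((x + 1) + 9) + 9 = 19] 9 comes off first (subtract 9), so sub: (x + 1) + 9 = 10.
Step 2. [(x + 1) + 9 = 10] the outer +9 inverts by subtracting 9, so sub: x + 1 = 1.
Step 3. [x + 1 = 1] 1 comes off first (subtract 1) ⇒ sub: x = 0.

Answer: x ∈ {0}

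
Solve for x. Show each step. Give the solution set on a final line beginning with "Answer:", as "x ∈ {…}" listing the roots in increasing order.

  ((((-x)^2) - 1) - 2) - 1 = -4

Step 1. [((((-x)^2) - 1) - 2) - 1 = -4] 1 comes off first (add 1). So sub: (((-x)^2) - 1) - 2 = -3.
Step 2. [(((-x)^2) - 1) - 2 = -3] -2 is outermost — add 2 both sides ⇒ sub: ((-x)^2) - 1 = -1.
Step 3. [((-x)^2) - 1 = -1] the outer -1 inverts by adding 1, so sub: (-x)^2 = 0.
Step 4. [(-x)^2 = 0] LHS squared, RHS 0 ≥ 0: apply √ (±), so sqrt: -x = 0.
Step 5. [-x = 0] leading − — multiply by −1, so neg: x = 0.

Answer: x ∈ {0}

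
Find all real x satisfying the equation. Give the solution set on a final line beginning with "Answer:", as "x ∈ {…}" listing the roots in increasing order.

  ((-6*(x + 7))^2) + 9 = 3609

Step 1. [((-6*(x + 7))^2) + 9 = 3609] peel the +9: subtract 9 from each side, so sub: (-6*(x + 7))^2 = 3600.
Step 2. [(-6*(x + 7))^2 = 3600] 3600 ≥ 0, LHS is (·)² — take ±√ ⇒ sqrt: -6*(x + 7) = 60 or -60.
Step 3. [-6*(x + 7) = 60 or -60] divide by the outer -6, so div: x + 7 = -10 or 10.
Step 4. [x + 7 = -10 or 10] the outer +7 inverts by subtracting 7, so sub: x = -17 or 3.

Answer: x ∈ {-17, 3}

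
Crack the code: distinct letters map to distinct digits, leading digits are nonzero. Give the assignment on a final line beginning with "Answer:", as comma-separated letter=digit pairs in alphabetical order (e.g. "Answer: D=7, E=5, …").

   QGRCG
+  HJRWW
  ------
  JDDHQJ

Step 1. [col 1: G + W ≡ J (mod 10)] column 1 (G + W ≡ J (mod 10), carry-in 0) doesn't pin J yet; pick J=1 and continue, so J=1.
Step 2. [col 1: G + W ≡ J (mod 10)] several values work for G in column 1 (G + W ≡ J (mod 10), carry-in 0); try G=6, so G=6.
Step 3. [col 1: G + W ≡ J (mod 10)] column 1: given G=6, J=1, carry-in 0, and digits 1,6 already taken and all letters distinct, G+W≡J (mod 10) forces W=5. So W=5.
Step 4. [col 2: C + W ≡ Q (mod 10)] column 2 (C + W ≡ Q (mod 10), carry-in 1) doesn't pin C yet; pick C=3 and continue ⇒ C=3.
Step 5. [col 2: C + W ≡ Q (mod 10)] column 2 reads C+W+carry(1)=Q with C=3, W=5; with digits 1,3,5,6 already taken and all letters distinct, the only value for Q is 9 ⇒ Q=9.
Step 6. [col 3: R + R ≡ H (mod 10)] no forcing yet in column 3 (carry-in 0); R=4 is free and consistent — try it ⇒ R=4.
Step 7. [col 3: R + R ≡ H (mod 10)] column 3 reads R+R+carry(0)=H with R=4; with digits 1,3,4,5,6,9 already taken and all letters distinct, the only value for H is 8 ⇒ H=8.
Step 8. [col 4: G + J ≡ D (mod 10)] column 4 reads G+J+carry(0)=D with G=6, J=1; with digits 1,3,4,5,6,8,9 already taken and all letters distinct, the only value for D is 7. So D=7.

Answer: C=3, D=7, G=6, H=8, J=1, Q=9, R=4, W=5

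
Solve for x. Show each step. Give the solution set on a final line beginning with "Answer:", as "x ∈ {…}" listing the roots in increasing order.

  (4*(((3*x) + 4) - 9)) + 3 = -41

Step 1. [(4*(((3*x) + 4) - 9)) + 3 = -41] 3 comes off first (subtract 3). So sub: 4*(((3*x) + 4) - 9) = -44.
Step 2. [4*(((3*x) + 4) - 9) = -44] 4 out front; divide by 4 ⇒ div: ((3*x) + 4) - 9 = -11.
Step 3. [((3*x) + 4) - 9 = -11] peel the -9: add 9 from each side, so sub: (3*x) + 4 = -2.
Step 4. [(3*x) + 4 = -2] +4 is outermost — subtract 4 both sides. So sub: 3*x = -6.
Step 5. [3*x = -6] leading coefficient 3: divide by 3 ⇒ div: x = -2.

Answer: x ∈ {-2}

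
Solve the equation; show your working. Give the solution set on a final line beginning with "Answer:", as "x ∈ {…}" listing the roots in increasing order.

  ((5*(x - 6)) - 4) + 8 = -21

Step 1. [((5*(x - 6)) - 4) + 8 = -21] subtract 8: x sits inside (… + 8) ⇒ sub: (5*(x - 6)) - 4 = -29.
Step 2. [(5*(x - 6)) - 4 = -29] -4 is outermost — add 4 both sides. So sub: 5*(x - 6) = -25.
Step 3. [5*(x - 6) = -25] leading coefficient 5: divide by 5, so div: x - 6 = -5.
Step 4. [x - 6 = -5] peel the -6: add 6 from each side. So sub: x = 1.

Answer: x ∈ {1}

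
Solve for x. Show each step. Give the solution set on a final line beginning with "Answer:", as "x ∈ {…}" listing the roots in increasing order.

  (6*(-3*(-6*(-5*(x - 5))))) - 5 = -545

Step 1. [(6*(-3*(-6*(-5*(x - 5))))) - 5 = -545] 5 comes off first (add 5). So sub: 6*(-3*(-6*(-5*(x - 5)))) = -540.
Step 2. [6*(-3*(-6*(-5*(x - 5)))) = -540] 6 out front; divide by 6, so div: -3*(-6*(-5*(x - 5))) = -90.
Step 3. [-3*(-6*(-5*(x - 5))) = -90] divide by the outer -3 ⇒ div: -6*(-5*(x - 5)) = 30.
Step 4. [-6*(-5*(x - 5)) = 30] -6·(inner) — divide through by -6, so div: -5*(x - 5) = -5.
Step 5. [-5*(x - 5) = -5] -5·(inner) — divide through by -5. So div: x - 5 = 1.
Step 6. [x - 5 = 1] the outer -5 inverts by adding 5 ⇒ sub: x = 6.

Answer: x ∈ {6}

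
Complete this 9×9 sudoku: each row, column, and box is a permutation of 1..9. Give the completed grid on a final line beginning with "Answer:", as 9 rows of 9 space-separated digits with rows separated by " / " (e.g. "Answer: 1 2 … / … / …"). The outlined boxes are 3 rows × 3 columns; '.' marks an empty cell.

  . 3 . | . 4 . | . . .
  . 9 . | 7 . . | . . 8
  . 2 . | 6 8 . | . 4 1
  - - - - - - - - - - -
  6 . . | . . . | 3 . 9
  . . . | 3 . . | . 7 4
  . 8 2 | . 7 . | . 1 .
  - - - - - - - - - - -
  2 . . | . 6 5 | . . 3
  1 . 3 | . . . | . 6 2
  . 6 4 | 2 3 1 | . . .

Step 1. [r4c2∈{1,4,5,7}] across col 2, 4 lands solely at r4c2 ⇒ r4c2=4.
Step 2. [r4c3∈{1,5,7}] in row 4, 7 fits only at r4c3 ⇒ r4c3=7.
Step 3. [r3c3∈{5}] r3c3 has the single candidate 5 ⇒ r3c3=5.
Step 4. [r8c6∈{4,7,8,9}] in col 6, 7 fits only at r8c6. So r8c6=7.
Step 5. [r8c5∈{9}] only 9 remains possible at r8c5, so r8c5=9.
Step 6. [r7c7∈{1,4,7,8,9}] in row 7, 1 fits only at r7c7 ⇒ r7c7=1.
Step 7. [r6c6∈{4,6,9}] across col 6, 4 lands solely at r6c6. So r6c6=4.
Step 8. [r5c6∈{2,6,8,9}] r5c6 is the only open cell in col 6 admitting 6. So r5c6=6.
Step 9. [r5c7∈{2,5,8}] r5c7 is the only open cell in row 5 admitting 8. So r5c7=8.
Step 10. [r5c5∈{1,2,5}] 2 has one home in row 5: r5c5, so r5c5=2.
Step 11. [r2c8∈{2,3,5}] col 8 places 3 nowhere but r2c8. So r2c8=3.
Step 12. [r8c2∈{5}] nothing but 5 survives at r8c2 ⇒ r8c2=5.
Step 13. [r6c4∈{5,9}] r6c4 is the only open cell in box 5 admitting 9. So r6c4=9.
Step 14. [r8c4∈{4,8}] in row 8, 8 fits only at r8c4. So r8c4=8.
Step 15. [r3c1∈{7}] only 7 remains possible at r3c1. So r3c1=7.
Step 16. [r3c7∈{9}] only 9 remains possible at r3c7. So r3c7=9.
Step 17. [r1c1∈{8}] r1c1 is down to just 8. So r1c1=8.
Step 18. [r9c1∈{9}] r9c1 has the single candidate 9. So r9c1=9.
Step 19. [r4c8∈{2,5}] 2 has one home in row 4: r4c8, so r4c8=2.
Step 20. [r1c8∈{5}] nothing but 5 survives at r1c8. So r1c8=5.
Step 21. [r1c4∈{1}] nothing but 1 survives at r1c4. So r1c4=1.
Step 22. [r1c3∈{6}] only 6 remains possible at r1c3 ⇒ r1c3=6.
Step 23. [r2c7∈{2,6}] 6 has one home in row 2: r2c7 ⇒ r2c7=6.
Step 24. [r6c7∈{5}] nothing but 5 survives at r6c7 ⇒ r6c7=5.
Step 25. [r1c9∈{7}] r1c9 has the single candidate 7 ⇒ r1c9=7.
Step 26. [r4c5∈{1,5}] across row 4, 1 lands solely at r4c5, so r4c5=1.
Step 27. [r1c6∈{2,9}] in row 1, 9 fits only at r1c6, so r1c6=9.
Step 28. [r5c2∈{1}] r5c2 has the single candidate 1 ⇒ r5c2=1.
Step 29. [r7c3∈{8}] r7c3's peers cover all but 8 ⇒ r7c3=8.
Step 30. [r2c3∈{1}] nothing but 1 survives at r2c3 ⇒ r2c3=1.
Step 31. [r2c6∈{2}] nothing but 2 survives at r2c6, so r2c6=2.
Step 32. [r7c8∈{9}] r7c8 is down to just 9, so r7c8=9.
Step 33. [r2c1∈{4}] r2c1 has the single candidate 4. So r2c1=4.
Step 34. [r5c3∈{9}] r5c3 has the single candidate 9, so r5c3=9.
Step 35. [r7c4∈{4}] r7c4's peers cover all but 4 ⇒ r7c4=4.
Step 36. [r1c7∈{2}] only 2 remains possible at r1c7, so r1c7=2.
Step 37. [r7c2∈{7}] r7c2 is down to just 7, so r7c2=7.
Step 38. [r9c7∈{7}] r9c7 is down to just 7, so r9c7=7.
Step 39. [r9c8∈{8}] only 8 remains possible at r9c8. So r9c8=8.
Step 40. [r4c6∈{8}] only 8 remains possible at r4c6 ⇒ r4c6=8.
Step 41. [r4c4∈{5}] r4c4's peers cover all but 5. So r4c4=5.
Step 42. [r2c5∈{5}] nothing but 5 survives at r2c5 ⇒ r2c5=5.
Step 43. [r8c7∈{4}] r8c7's peers cover all but 4. So r8c7=4.
Step 44. [r6c9∈{6}] nothing but 6 survives at r6c9, so r6c9=6.
Step 45. [r3c6∈{3}] only 3 remains possible at r3c6 ⇒ r3c6=3.
Step 46. [r5c1∈{5}] nothing but 5 survives at r5c1 ⇒ r5c1=5.
Step 47. [r9c9∈{5}] only 5 remains possible at r9c9, so r9c9=5.
Step 48. [r6c1∈{3}] only 3 remains possible at r6c1, so r6c1=3.

Answer: 8 3 6 1 4 9 2 5 7 / 4 9 1 7 5 2 6 3 8 / 7 2 5 6 8 3 9 4 1 / 6 4 7 5 1 8 3 2 9 / 5 1 9 3 2 6 8 7 4 / 3 8 2 9 7 4 5 1 6 / 2 7 8 4 6 5 1 9 3 / 1 5 3 8 9 7 4 6 2 / 9 6 4 2 3 1 7 8 5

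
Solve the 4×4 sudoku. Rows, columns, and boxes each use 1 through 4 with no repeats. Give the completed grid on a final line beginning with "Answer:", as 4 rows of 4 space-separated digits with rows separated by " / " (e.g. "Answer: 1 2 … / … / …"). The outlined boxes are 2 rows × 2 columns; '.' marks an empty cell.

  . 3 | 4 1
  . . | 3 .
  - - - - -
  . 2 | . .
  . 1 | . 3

Step 1. [r4c1∈{4}] r4c1 has the single candidate 4. So r4c1=4.
Step 2. [r1c1∈{2}] r1c1 has the single candidate 2. So r1c1=2.
Step 3. [r4c3∈{2}] r4c3 is down to just 2. So r4c3=2.
Step 4. [r3c4∈{4}] only 4 remains possible at r3c4 ⇒ r3c4=4.
Step 5. [r3c3∈{1}] nothing but 1 survives at r3c3 ⇒ r3c3=1.
Step 6. [r3c1∈{3}] nothing but 3 survives at r3c1 ⇒ r3c1=3.
Step 7. [r2c2∈{4}] r2c2 has the single candidate 4, so r2c2=4.
Step 8. [r2c4∈{2}] r2c4 is down to just 2 ⇒ r2c4=2.
Step 9. [r2c1∈{1}] nothing but 1 survives at r2c1. So r2c1=1.

Answer: 2 3 4 1 / 1 4 3 2 / 3 2 1 4 / 4 1 2 3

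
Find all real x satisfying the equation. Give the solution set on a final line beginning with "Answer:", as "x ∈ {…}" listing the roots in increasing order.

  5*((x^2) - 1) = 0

Step 1. [5*((x^2) - 1) = 0] leading coefficient 5: divide by 5, so div: (x^2) - 1 = 0.
Step 2. [(x^2) - 1 = 0] 1 comes off first (add 1) ⇒ sub: x^2 = 1.
Step 3. [x^2 = 1] √ both sides: 1 ≥ 0 gives two branches, so sqrt: x = 1 or -1.

Answer: x ∈ {-1, 1}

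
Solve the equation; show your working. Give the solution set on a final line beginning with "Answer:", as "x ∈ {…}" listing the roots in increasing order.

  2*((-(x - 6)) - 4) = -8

Step 1. [2*((-(x - 6)) - 4) = -8] LHS = 2·(…); ÷2 both sides ⇒ div: (-(x - 6)) - 4 = -4.
Step 2. [(-(x - 6)) - 4 = -4] the outer -4 inverts by adding 4, so sub: -(x - 6) = 0.
Step 3. [-(x - 6) = 0] flip signs both sides. So neg: x - 6 = 0.
Step 4. [x - 6 = 0] peel the -6: add 6 from each side, so sub: x = 6.

Answer: x ∈ {6}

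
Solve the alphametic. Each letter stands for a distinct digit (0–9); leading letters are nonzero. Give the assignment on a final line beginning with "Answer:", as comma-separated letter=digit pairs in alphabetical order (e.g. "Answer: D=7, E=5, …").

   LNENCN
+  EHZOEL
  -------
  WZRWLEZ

Step 1. [col 1: N + L ≡ Z (mod 10)] several values work for Z in column 1 (N + L ≡ Z (mod 10), carry-in 0); try Z=5, so Z=5.
Step 2. [col 1: N + L ≡ Z (mod 10)] N=7 is one option consistent with column 1 (N + L ≡ Z (mod 10), carry-in 0) — take it ⇒ N=7.
Step 3. [W] adding two 6-digit numbers gives at most 6+1 digits, and here it does — W is that final carry and must be 1. So W=1.
Step 4. [col 1: N + L ≡ Z (mod 10)] column 1: given N=7, Z=5, carry-in 0, and digits 1,5,7 already taken and all letters distinct, N+L≡Z (mod 10) forces L=8 ⇒ L=8.
Step 5. [col 2: C + E ≡ E (mod 10)] in column 2 we have C+E≡E with carry-in 1; given nothing yet and digits 1,5,7,8 already taken and all letters distinct, that pins C to 9 ⇒ C=9.
Step 6. [col 2: C + E ≡ E (mod 10)] E=6 is one option consistent with column 2 (C + E ≡ E (mod 10), carry-in 1) — take it, so E=6.
Step 7. [col 3: N + O ≡ L (mod 10)] column 3: given N=7, L=8, carry-in 1, and digits 1,5,6,7,8,9 already taken and all letters distinct, N+O≡L (mod 10) forces O=0, so O=0.
Step 8. [col 5: N + H ≡ R (mod 10)] in column 5 we have N+H≡R with carry-in 1; given N=7 and digits 0,1,5,6,7,8,9 already taken and all letters distinct, that pins R to 2, so R=2.
Step 9. [col 5: N + H ≡ R (mod 10)] column 5 reads N+H+carry(1)=R with N=7, R=2; with digits 0,1,2,5,6,7,8,9 already taken and all letters distinct, the only value for H is 4. So H=4.

Answer: C=9, E=6, H=4, L=8, N=7, O=0, R=2, W=1, Z=5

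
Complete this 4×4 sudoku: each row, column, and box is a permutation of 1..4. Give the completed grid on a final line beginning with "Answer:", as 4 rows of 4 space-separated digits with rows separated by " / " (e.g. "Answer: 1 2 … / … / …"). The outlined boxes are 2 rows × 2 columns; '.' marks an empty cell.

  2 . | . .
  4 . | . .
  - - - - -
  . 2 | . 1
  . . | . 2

Step 1. [r2c4∈{3}] nothing but 3 survives at r2c4 ⇒ r2c4=3.
Step 2. [r3c1∈{3}] r3c1 has the single candidate 3 ⇒ r3c1=3.
Step 3. [r2c2∈{1}] r2c2 has the single candidate 1, so r2c2=1.
Step 4. [r3c3∈{4}] r3c3 is down to just 4, so r3c3=4.
Step 5. [r2c3∈{2}] r2c3 is down to just 2. So r2c3=2.
Step 6. [r4c1∈{1}] r4c1 is down to just 1 ⇒ r4c1=1.
Step 7. [r1c2∈{3}] only 3 remains possible at r1c2 ⇒ r1c2=3.
Step 8. [r4c3∈{3}] r4c3 is down to just 3, so r4c3=3.
Step 9. [r4c2∈{4}] r4c2 has the single candidate 4, so r4c2=4.
Step 10. [r1c4∈{4}] only 4 remains possible at r1c4. So r1c4=4.
Step 11. [r1c3∈{1}] r1c3's peers cover all but 1. So r1c3=1.

Answer: 2 3 1 4 / 4 1 2 3 / 3 2 4 1 / 1 4 3 2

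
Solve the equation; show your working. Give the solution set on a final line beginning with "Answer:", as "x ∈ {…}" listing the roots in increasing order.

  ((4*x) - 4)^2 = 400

Step 1. [((4*x) - 4)^2 = 400] 400 ≥ 0, LHS is (·)² — take ±√ ⇒ sqrt: (4*x) - 4 = 20 or -20.
Step 2. [(4*x) - 4 = 20 or -20] the outer -4 inverts by adding 4. So sub: 4*x = 24 or -16.
Step 3. [4*x = 24 or -16] 4 out front; divide by 4, so div: x = 6 or -4.

Answer: x ∈ {-4, 6}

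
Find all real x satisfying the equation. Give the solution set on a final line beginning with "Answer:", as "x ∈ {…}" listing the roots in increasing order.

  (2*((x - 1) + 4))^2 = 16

Step 1. [(2*((x - 1) + 4))^2 = 16] √ both sides: 16 ≥ 0 gives two branches ⇒ sqrt: 2*((x - 1) + 4) = 4 or -4.
Step 2. [2*((x - 1) + 4) = 4 or -4] 2 out front; divide by 2. So div: (x - 1) + 4 = 2 or -2.
Step 3. [(x - 1) + 4 = 2 or -2] 4 comes off first (subtract 4), so sub: x - 1 = -2 or -6.
Step 4. [x - 1 = -2 or -6] -1 is outermost — add 1 both sides. So sub: x = -1 or -5.

Answer: x ∈ {-5, -1}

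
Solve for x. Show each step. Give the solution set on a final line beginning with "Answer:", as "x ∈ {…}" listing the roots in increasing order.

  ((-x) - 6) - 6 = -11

Step 1. [((-x) - 6) - 6 = -11] 6 comes off first (add 6). So sub: (-x) - 6 = -5.
Step 2. [(-x) - 6 = -5] -6 is outermost — add 6 both sides ⇒ sub: -x = 1.
Step 3. [-x = 1] flip signs both sides ⇒ neg: x = -1.

Answer: x ∈ {-1}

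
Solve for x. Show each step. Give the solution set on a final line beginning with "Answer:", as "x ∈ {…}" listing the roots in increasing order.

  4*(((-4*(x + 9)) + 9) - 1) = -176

Step 1. [4*(((-4*(x + 9)) + 9) - 1) = -176] LHS = 4·(…); ÷4 both sides. So div: ((-4*(x + 9)) + 9) - 1 = -44.
Step 2. [((-4*(x + 9)) + 9) - 1 = -44] add 1: x sits inside (… - 1), so sub: (-4*(x + 9)) + 9 = -43.
Step 3. [(-4*(x + 9)) + 9 = -43] the outer +9 inverts by subtracting 9. So sub: -4*(x + 9) = -52.
Step 4. [-4*(x + 9) = -52] leading coefficient -4: divide by -4 ⇒ div: x + 9 = 13.
Step 5. [x + 9 = 13] peel the +9: subtract 9 from each side ⇒ sub: x = 4.

Answer: x ∈ {4}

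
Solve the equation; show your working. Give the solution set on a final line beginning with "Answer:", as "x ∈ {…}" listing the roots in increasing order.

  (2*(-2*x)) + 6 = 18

Step 1. [(2*(-2*x)) + 6 = 18] 2 divides every term; factor it out. So factor: (-2*x) + 3 = 9.
Step 2. [(-2*x) + 3 = 9] 3 comes off first (subtract 3) ⇒ sub: -2*x = 6.
Step 3. [-2*x = 6] -2·(inner) — divide through by -2, so div: x = -3.

Answer: x ∈ {-3}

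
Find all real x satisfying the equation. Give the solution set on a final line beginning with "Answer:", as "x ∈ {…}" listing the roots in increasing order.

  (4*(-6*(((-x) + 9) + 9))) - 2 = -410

Step 1. [(4*(-6*(((-x) + 9) + 9))) - 2 = -410] 2 comes off first (add 2), so sub: 4*(-6*(((-x) + 9) + 9)) = -408.
Step 2. [4*(-6*(((-x) + 9) + 9)) = -408] leading coefficient 4: divide by 4 ⇒ div: -6*(((-x) + 9) + 9) = -102.
Step 3. [-6*(((-x) + 9) + 9) = -102] leading coefficient -6: divide by -6 ⇒ div: ((-x) + 9) + 9 = 17.
Step 4. [((-x) + 9) + 9 = 17] subtract 9: x sits inside (… + 9) ⇒ sub: (-x) + 9 = 8.
Step 5. [(-x) + 9 = 8] 9 comes off first (subtract 9). So sub: -x = -1.
Step 6. [-x = -1] flip signs both sides ⇒ neg: x = 1.

Answer: x ∈ {1}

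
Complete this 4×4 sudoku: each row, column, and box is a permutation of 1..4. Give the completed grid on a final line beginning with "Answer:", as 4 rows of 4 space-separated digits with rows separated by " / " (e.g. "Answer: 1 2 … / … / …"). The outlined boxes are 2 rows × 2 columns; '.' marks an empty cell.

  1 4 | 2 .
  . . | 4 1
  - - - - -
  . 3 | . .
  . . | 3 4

Step 1. [r4c1∈{2}] nothing but 2 survives at r4c1 ⇒ r4c1=2.
Step 2. [r2c2∈{2}] nothing but 2 survives at r2c2, so r2c2=2.
Step 3. [r3c1∈{4}] r3c1's peers cover all but 4 ⇒ r3c1=4.
Step 4. [r4c2∈{1}] r4c2 has the single candidate 1. So r4c2=1.
Step 5. [r1c4∈{3}] r1c4's peers cover all but 3, so r1c4=3.
Step 6. [r3c4∈{2}] r3c4's peers cover all but 2, so r3c4=2.
Step 7. [r2c1∈{3}] only 3 remains possible at r2c1, so r2c1=3.
Step 8. [r3c3∈{1}] nothing but 1 survives at r3c3. So r3c3=1.

Answer: 1 4 2 3 / 3 2 4 1 / 4 3 1 2 / 2 1 3 4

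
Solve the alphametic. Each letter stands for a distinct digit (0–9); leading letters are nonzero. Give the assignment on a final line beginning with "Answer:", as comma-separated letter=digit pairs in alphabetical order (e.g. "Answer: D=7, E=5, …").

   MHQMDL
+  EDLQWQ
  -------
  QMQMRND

Step 1. [col 1: L + Q ≡ D (mod 10)] column 1 (L + Q ≡ D (mod 10), carry-in 0) doesn't pin Q yet; pick Q=1 and continue ⇒ Q=1.
Step 2. [col 1: L + Q ≡ D (mod 10)] several values work for D in column 1 (L + Q ≡ D (mod 10), carry-in 0); try D=7, so D=7.
Step 3. [col 1: L + Q ≡ D (mod 10)] in column 1 we have L+Q≡D with carry-in 0; given Q=1, D=7 and digits 1,7 already taken and all letters distinct, that pins L to 6 ⇒ L=6.
Step 4. [col 2: D + W ≡ N (mod 10)] no forcing yet in column 2 (carry-in 0); N=2 is free and consistent — try it ⇒ N=2.
Step 5. [col 2: D + W ≡ N (mod 10)] in column 2 we have D+W≡N with carry-in 0; given D=7, N=2 and digits 1,2,6,7 already taken and all letters distinct, that pins W to 5, so W=5.
Step 6. [col 3: M + Q ≡ R (mod 10)] column 3: given Q=1, carry-in 1, and digits 1,2,5,6,7 already taken and all letters distinct, M+Q≡R (mod 10) forces M=8. So M=8.
Step 7. [col 3: M + Q ≡ R (mod 10)] column 3: given M=8, Q=1, carry-in 1, and digits 1,2,5,6,7,8 already taken and all letters distinct, M+Q≡R (mod 10) forces R=0 ⇒ R=0.
Step 8. [col 5: H + D ≡ Q (mod 10)] in column 5 we have H+D≡Q with carry-in 0; given D=7, Q=1 and digits 0,1,2,5,6,7,8 already taken and all letters distinct, that pins H to 4 ⇒ H=4.
Step 9. [col 6: M + E ≡ M (mod 10)] column 6 reads M+E+carry(1)=M with M=8; with digits 0,1,2,4,5,6,7,8 already taken and all letters distinct, the only value for E is 9 ⇒ E=9.

Answer: D=7, E=9, H=4, L=6, M=8, N=2, Q=1, R=0, W=5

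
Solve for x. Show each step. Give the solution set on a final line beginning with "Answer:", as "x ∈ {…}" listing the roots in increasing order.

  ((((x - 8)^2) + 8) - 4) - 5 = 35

Step 1. [((((x - 8)^2) + 8) - 4) - 5 = 35] the outer -5 inverts by adding 5. So sub: (((x - 8)^2) + 8) - 4 = 40.
Step 2. [(((x - 8)^2) + 8) - 4 = 40] the outer -4 inverts by adding 4. So sub: ((x - 8)^2) + 8 = 44.
Step 3. [((x - 8)^2) + 8 = 44] +8 is outermost — subtract 8 both sides ⇒ sub: (x - 8)^2 = 36.
Step 4. [(x - 8)^2 = 36] 36 ≥ 0, LHS is (·)² — take ±√. So sqrt: x - 8 = 6 or -6.
Step 5. [x - 8 = 6 or -6] -8 is outermost — add 8 both sides. So sub: x = 14 or 2.

Answer: x ∈ {2, 14}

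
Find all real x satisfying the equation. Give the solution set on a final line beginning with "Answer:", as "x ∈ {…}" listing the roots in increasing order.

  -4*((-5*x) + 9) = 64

Step 1. [-4*((-5*x) + 9) = 64] leading coefficient -4: divide by -4. So div: (-5*x) + 9 = -16.
Step 2. [(-5*x) + 9 = -16] subtract 9: x sits inside (… + 9). So sub: -5*x = -25.
Step 3. [-5*x = -25] LHS = -5·(…); ÷-5 both sides. So div: x = 5.

Answer: x ∈ {5}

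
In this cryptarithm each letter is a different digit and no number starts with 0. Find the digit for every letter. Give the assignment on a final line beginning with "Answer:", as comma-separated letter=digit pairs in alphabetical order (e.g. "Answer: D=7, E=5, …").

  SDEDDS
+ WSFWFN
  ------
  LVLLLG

Step 1. [col 1: S + N ≡ G (mod 10)] column 1 (S + N ≡ G (mod 10), carry-in 0) doesn't pin S yet; pick S=6 and continue, so S=6.
Step 2. [col 1: S + N ≡ G (mod 10)] several values work for N in column 1 (S + N ≡ G (mod 10), carry-in 0); try N=4. So N=4.
Step 3. [col 1: S + N ≡ G (mod 10)] column 1 reads S+N+carry(0)=G with S=6, N=4; with digits 4,6 already taken and all letters distinct, the only value for G is 0, so G=0.
Step 4. [col 2: D + F ≡ L (mod 10)] column 2 (D + F ≡ L (mod 10), carry-in 1) doesn't pin F yet; pick F=1 and continue, so F=1.
Step 5. [col 2: D + F ≡ L (mod 10)] no forcing yet in column 2 (carry-in 1); L=9 is free and consistent — try it ⇒ L=9.
Step 6. [col 2: D + F ≡ L (mod 10)] from column 2 (F=1, L=9, carry-in 1, digits 0,1,4,6,9 already taken and all letters distinct): D must equal 7 ⇒ D=7.
Step 7. [col 3: D + W ≡ L (mod 10)] column 3 reads D+W+carry(0)=L with D=7, L=9; with digits 0,1,4,6,7,9 already taken and all letters distinct, the only value for W is 2 ⇒ W=2.
Step 8. [col 4: E + F ≡ L (mod 10)] column 4 reads E+F+carry(0)=L with F=1, L=9; with digits 0,1,2,4,6,7,9 already taken and all letters distinct, the only value for E is 8, so E=8.
Step 9. [col 5: D + S ≡ V (mod 10)] in column 5 we have D+S≡V with carry-in 0; given D=7, S=6 and digits 0,1,2,4,6,7,8,9 already taken and all letters distinct, that pins V to 3. So V=3.

Answer: D=7, E=8, F=1, G=0, L=9, N=4, S=6, V=3, W=2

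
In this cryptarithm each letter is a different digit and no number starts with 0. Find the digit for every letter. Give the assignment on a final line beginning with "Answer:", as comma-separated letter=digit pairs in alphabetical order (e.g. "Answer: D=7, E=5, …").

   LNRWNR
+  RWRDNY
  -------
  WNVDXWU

Step 1. [W] adding two 6-digit numbers gives at most 6+1 digits, and here it does — W is that final carry and must be 1. So W=1.
Step 2. [col 1: R + Y ≡ U (mod 10)] no forcing yet in column 1 (carry-in 0); Y=9 is free and consistent — try it, so Y=9.
Step 3. [col 1: R + Y ≡ U (mod 10)] U=6 is one option consistent with column 1 (R + Y ≡ U (mod 10), carry-in 0) — take it. So U=6.
Step 4. [col 1: R + Y ≡ U (mod 10)] in column 1 we have R+Y≡U with carry-in 0; given Y=9, U=6 and digits 1,6,9 already taken and all letters distinct, that pins R to 7, so R=7.
Step 5. [col 2: N + N ≡ W (mod 10)] no forcing yet in column 2 (carry-in 1); N=0 is free and consistent — try it ⇒ N=0.
Step 6. [col 3: W + D ≡ X (mod 10)] D=4 is one option consistent with column 3 (W + D ≡ X (mod 10), carry-in 0) — take it ⇒ D=4.
Step 7. [col 3: W + D ≡ X (mod 10)] in column 3 we have W+D≡X with carry-in 0; given W=1, D=4 and digits 0,1,4,6,7,9 already taken and all letters distinct, that pins X to 5. So X=5.
Step 8. [col 5: N + W ≡ V (mod 10)] column 5 reads N+W+carry(1)=V with N=0, W=1; with digits 0,1,4,5,6,7,9 already taken and all letters distinct, the only value for V is 2 ⇒ V=2.
Step 9. [col 6: L + R ≡ N (mod 10)] column 6: given R=7, N=0, carry-in 0, and digits 0,1,2,4,5,6,7,9 already taken and all letters distinct, L+R≡N (mod 10) forces L=3 ⇒ L=3.

Answer: D=4, L=3, N=0, R=7, U=6, V=2, W=1, X=5, Y=9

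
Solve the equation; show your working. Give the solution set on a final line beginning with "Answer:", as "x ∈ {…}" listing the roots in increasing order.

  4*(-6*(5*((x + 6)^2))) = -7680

Step 1. [4*(-6*(5*((x + 6)^2))) = -7680] divide by the outer 4 ⇒ div: -6*(5*((x + 6)^2)) = -1920.
Step 2. [-6*(5*((x + 6)^2)) = -1920] LHS = -6·(…); ÷-6 both sides ⇒ div: 5*((x + 6)^2) = 320.
Step 3. [5*((x + 6)^2) = 320] 5 out front; divide by 5. So div: (x + 6)^2 = 64.
Step 4. [(x + 6)^2 = 64] LHS squared, RHS 64 ≥ 0: apply √ (±). So sqrt: x + 6 = 8 or -8.
Step 5. [x + 6 = 8 or -8] +6 is outermost — subtract 6 both sides ⇒ sub: x = 2 or -14.

Answer: x ∈ {-14, 2}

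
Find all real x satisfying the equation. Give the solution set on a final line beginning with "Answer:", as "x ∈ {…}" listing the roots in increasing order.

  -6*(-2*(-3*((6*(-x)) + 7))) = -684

Step 1. [-6*(-2*(-3*((6*(-x)) + 7))) = -684] divide by the outer -6, so div: -2*(-3*((6*(-x)) + 7)) = 114.
Step 2. [-2*(-3*((6*(-x)) + 7)) = 114] divide by the outer -2, so div: -3*((6*(-x)) + 7) = -57.
Step 3. [-3*((6*(-x)) + 7) = -57] divide by the outer -3 ⇒ div: (6*(-x)) + 7 = 19.
Step 4. [(6*(-x)) + 7 = 19] subtract 7: x sits inside (… + 7) ⇒ sub: 6*(-x) = 12.
Step 5. [6*(-x) = 12] divide by the outer 6, so div: -x = 2.
Step 6. [-x = 2] LHS negated; negate both sides ⇒ neg: x = -2.

Answer: x ∈ {-2}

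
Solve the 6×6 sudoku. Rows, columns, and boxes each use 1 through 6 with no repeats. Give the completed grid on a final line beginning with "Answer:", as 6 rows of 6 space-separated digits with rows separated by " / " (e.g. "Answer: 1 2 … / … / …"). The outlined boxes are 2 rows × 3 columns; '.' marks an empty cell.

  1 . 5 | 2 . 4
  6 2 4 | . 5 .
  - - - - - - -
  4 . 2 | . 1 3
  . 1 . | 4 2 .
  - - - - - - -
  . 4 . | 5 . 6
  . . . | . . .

Step 1. [r5c5∈{3}] r5c5's peers cover all but 3, so r5c5=3.
Step 2. [r3c2∈{5,6}] r3c2 is the only open cell in row 3 admitting 5. So r3c2=5.
Step 3. [r6c4∈{1}] r6c4 has the single candidate 1, so r6c4=1.
Step 4. [r4c1∈{3}] nothing but 3 survives at r4c1, so r4c1=3.
Step 5. [r6c2∈{3,6}] r6c2 is the only open cell in col 2 admitting 6, so r6c2=6.
Step 6. [r6c6∈{2}] nothing but 2 survives at r6c6, so r6c6=2.
Step 7. [r1c2∈{3}] r1c2 is down to just 3 ⇒ r1c2=3.
Step 8. [r6c1∈{5}] r6c1's peers cover all but 5. So r6c1=5.
Step 9. [r6c5∈{4}] r6c5 is down to just 4 ⇒ r6c5=4.
Step 10. [r1c5∈{6}] only 6 remains possible at r1c5 ⇒ r1c5=6.
Step 11. [r3c4∈{6}] r3c4 has the single candidate 6, so r3c4=6.
Step 12. [r5c1∈{2}] r5c1's peers cover all but 2. So r5c1=2.
Step 13. [r6c3∈{3}] nothing but 3 survives at r6c3. So r6c3=3.
Step 14. [r5c3∈{1}] r5c3 is down to just 1 ⇒ r5c3=1.
Step 15. [r4c3∈{6}] only 6 remains possible at r4c3 ⇒ r4c3=6.
Step 16. [r4c6∈{5}] r4c6's peers cover all but 5 ⇒ r4c6=5.
Step 17. [r2c6∈{1}] nothing but 1 survives at r2c6 ⇒ r2c6=1.
Step 18. [r2c4∈{3}] r2c4's peers cover all but 3 ⇒ r2c4=3.

Answer: 1 3 5 2 6 4 / 6 2 4 3 5 1 / 4 5 2 6 1 3 / 3 1 6 4 2 5 / 2 4 1 5 3 6 / 5 6 3 1 4 2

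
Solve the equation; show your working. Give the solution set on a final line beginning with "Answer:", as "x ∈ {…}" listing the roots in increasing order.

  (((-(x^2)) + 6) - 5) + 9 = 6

Step 1. [(((-(x^2)) + 6) - 5) + 9 = 6] +9 is outermost — subtract 9 both sides, so sub: ((-(x^2)) + 6) - 5 = -3.
Step 2. [((-(x^2)) + 6) - 5 = -3] 5 comes off first (add 5) ⇒ sub: (-(x^2)) + 6 = 2.
Step 3. [(-(x^2)) + 6 = 2] peel the +6: subtract 6 from each side ⇒ sub: -(x^2) = -4.
Step 4. [-(x^2) = -4] LHS negated; negate both sides. So neg: x^2 = 4.
Step 5. [x^2 = 4] √ both sides: 4 ≥ 0 gives two branches, so sqrt: x = 2 or -2.

Answer: x ∈ {-2, 2}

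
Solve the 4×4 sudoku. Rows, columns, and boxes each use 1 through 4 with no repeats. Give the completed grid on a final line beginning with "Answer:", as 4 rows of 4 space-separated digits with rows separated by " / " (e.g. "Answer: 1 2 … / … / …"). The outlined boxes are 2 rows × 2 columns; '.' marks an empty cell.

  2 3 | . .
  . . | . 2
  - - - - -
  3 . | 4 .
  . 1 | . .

Step 1. [r1c3∈{1}] only 1 remains possible at r1c3 ⇒ r1c3=1.
Step 2. [r2c2∈{4}] nothing but 4 survives at r2c2, so r2c2=4.
Step 3. [r4c4∈{3}] only 3 remains possible at r4c4, so r4c4=3.
Step 4. [r4c3∈{2}] nothing but 2 survives at r4c3 ⇒ r4c3=2.
Step 5. [r2c3∈{3}] r2c3's peers cover all but 3 ⇒ r2c3=3.
Step 6. [r3c2∈{2}] r3c2 is down to just 2. So r3c2=2.
Step 7. [r1c4∈{4}] r1c4 is down to just 4 ⇒ r1c4=4.
Step 8. [r2c1∈{1}] r2c1 is down to just 1 ⇒ r2c1=1.
Step 9. [r4c1∈{4}] only 4 remains possible at r4c1. So r4c1=4.
Step 10. [r3c4∈{1}] r3c4 is down to just 1. So r3c4=1.

Answer: 2 3 1 4 / 1 4 3 2 / 3 2 4 1 / 4 1 2 3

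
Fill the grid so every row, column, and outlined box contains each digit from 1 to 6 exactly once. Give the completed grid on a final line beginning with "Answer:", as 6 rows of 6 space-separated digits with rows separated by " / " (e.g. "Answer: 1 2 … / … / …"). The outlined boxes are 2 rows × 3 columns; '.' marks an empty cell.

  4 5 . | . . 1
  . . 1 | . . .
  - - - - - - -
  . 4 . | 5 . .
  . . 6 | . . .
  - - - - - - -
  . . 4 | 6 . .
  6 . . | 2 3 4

Step 1. [r4c4∈{1,3,4}] r4c4 is the only open cell in col 4 admitting 1. So r4c4=1.
Step 2. [r2c2∈{2,3,6}] 6 has one home in col 2: r2c2, so r2c2=6.
Step 3. [r3c1∈{1,2,3}] across row 3, 1 lands solely at r3c1. So r3c1=1.
Step 4. [r1c4∈{3}] r1c4's peers cover all but 3. So r1c4=3.
Step 5. [r3c3∈{2,3}] in col 3, 3 fits only at r3c3, so r3c3=3.
Step 6. [r4c2∈{2}] nothing but 2 survives at r4c2 ⇒ r4c2=2.
Step 7. [r5c6∈{5}] r5c6 is down to just 5, so r5c6=5.
Step 8. [r2c6∈{2}] nothing but 2 survives at r2c6. So r2c6=2.
Step 9. [r5c2∈{1,3}] across col 2, 3 lands solely at r5c2 ⇒ r5c2=3.
Step 10. [r3c6∈{6}] only 6 remains possible at r3c6 ⇒ r3c6=6.
Step 11. [r4c5∈{4}] r4c5 has the single candidate 4 ⇒ r4c5=4.
Step 12. [r5c1∈{2}] r5c1 is down to just 2. So r5c1=2.
Step 13. [r5c5∈{1}] r5c5's peers cover all but 1. So r5c5=1.
Step 14. [r2c1∈{3}] r2c1's peers cover all but 3 ⇒ r2c1=3.
Step 15. [r4c6∈{3}] r4c6 is down to just 3 ⇒ r4c6=3.
Step 16. [r1c3∈{2}] r1c3 is down to just 2, so r1c3=2.
Step 17. [r2c5∈{5}] r2c5 is down to just 5 ⇒ r2c5=5.
Step 18. [r1c5∈{6}] nothing but 6 survives at r1c5. So r1c5=6.
Step 19. [r6c2∈{1}] r6c2 is down to just 1. So r6c2=1.
Step 20. [r4c1∈{5}] nothing but 5 survives at r4c1. So r4c1=5.
Step 21. [r2c4∈{4}] only 4 remains possible at r2c4 ⇒ r2c4=4.
Step 22. [r3c5∈{2}] only 2 remains possible at r3c5, so r3c5=2.
Step 23. [r6c3∈{5}] r6c3 has the single candidate 5. So r6c3=5.

Answer: 4 5 2 3 6 1 / 3 6 1 4 5 2 / 1 4 3 5 2 6 / 5 2 6 1 4 3 / 2 3 4 6 1 5 / 6 1 5 2 3 4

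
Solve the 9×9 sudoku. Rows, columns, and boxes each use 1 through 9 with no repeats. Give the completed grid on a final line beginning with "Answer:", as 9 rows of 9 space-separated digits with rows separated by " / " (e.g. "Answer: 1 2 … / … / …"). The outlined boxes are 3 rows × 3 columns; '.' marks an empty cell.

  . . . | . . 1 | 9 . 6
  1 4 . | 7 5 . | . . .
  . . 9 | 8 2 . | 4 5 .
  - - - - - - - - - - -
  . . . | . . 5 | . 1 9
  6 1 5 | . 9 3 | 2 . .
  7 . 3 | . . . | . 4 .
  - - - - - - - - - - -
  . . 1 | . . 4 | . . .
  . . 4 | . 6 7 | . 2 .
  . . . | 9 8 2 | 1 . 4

Step 1. [r7c5∈{3}] r7c5 is down to just 3, so r7c5=3.
Step 2. [r3c1∈{3}] r3c1 is down to just 3 ⇒ r3c1=3.
Step 3. [r9c1∈{5}] r9c1 has the single candidate 5 ⇒ r9c1=5.
Step 4. [r4c7∈{3,6,7,8}] in row 4, 3 fits only at r4c7 ⇒ r4c7=3.
Step 5. [r2c7∈{8}] r2c7's peers cover all but 8 ⇒ r2c7=8.
Step 6. [r7c7∈{5,6,7}] across col 7, 7 lands solely at r7c7. So r7c7=7.
Step 7. [r6c2∈{2,8,9}] r6c2 is the only open cell in row 6 admitting 9 ⇒ r6c2=9.
Step 8. [r4c1∈{2,4,8}] in col 1, 4 fits only at r4c1 ⇒ r4c1=4.
Step 9. [r8c7∈{5}] r8c7's peers cover all but 5 ⇒ r8c7=5.
Step 10. [r7c9∈{8}] r7c9's peers cover all but 8 ⇒ r7c9=8.
Step 11. [r8c9∈{3}] r8c9 has the single candidate 3. So r8c9=3.
Step 12. [r1c2∈{2,5,7,8}] row 1 places 5 nowhere but r1c2. So r1c2=5.
Step 13. [r6c4∈{1,2,6}] row 6 places 2 nowhere but r6c4, so r6c4=2.
Step 14. [r9c8∈{6}] r9c8 is down to just 6, so r9c8=6.
Step 15. [r2c3∈{2,6}] 6 has one home in col 3: r2c3 ⇒ r2c3=6.
Step 16. [r3c2∈{7}] only 7 remains possible at r3c2. So r3c2=7.
Step 17. [r1c8∈{3,7}] in row 1, 7 fits only at r1c8 ⇒ r1c8=7.
Step 18. [r8c1∈{8,9}] in row 8, 9 fits only at r8c1, so r8c1=9.
Step 19. [r1c1∈{2,8}] 8 has one home in col 1: r1c1. So r1c1=8.
Step 20. [r4c3∈{2,8}] across col 3, 8 lands solely at r4c3 ⇒ r4c3=8.
Step 21. [r6c6∈{6,8}] r6c6 is the only open cell in row 6 admitting 8 ⇒ r6c6=8.
Step 22. [r1c4∈{3,4}] row 1 places 3 nowhere but r1c4. So r1c4=3.
Step 23. [r4c2∈{2}] nothing but 2 survives at r4c2 ⇒ r4c2=2.
Step 24. [r7c4∈{5}] nothing but 5 survives at r7c4 ⇒ r7c4=5.
Step 25. [r1c5∈{4}] r1c5 has the single candidate 4. So r1c5=4.
Step 26. [r7c2∈{6}] r7c2 has the single candidate 6. So r7c2=6.
Step 27. [r3c9∈{1}] nothing but 1 survives at r3c9 ⇒ r3c9=1.
Step 28. [r5c8∈{8}] only 8 remains possible at r5c8, so r5c8=8.
Step 29. [r2c9∈{2}] r2c9's peers cover all but 2, so r2c9=2.
Step 30. [r7c1∈{2}] r7c1 has the single candidate 2, so r7c1=2.
Step 31. [r5c9∈{7}] r5c9 has the single candidate 7, so r5c9=7.
Step 32. [r6c9∈{5}] r6c9's peers cover all but 5. So r6c9=5.
Step 33. [r9c2∈{3}] only 3 remains possible at r9c2, so r9c2=3.
Step 34. [r2c6∈{9}] r2c6 has the single candidate 9. So r2c6=9.
Step 35. [r1c3∈{2}] r1c3's peers cover all but 2, so r1c3=2.
Step 36. [r6c5∈{1}] r6c5 has the single candidate 1 ⇒ r6c5=1.
Step 37. [r7c8∈{9}] r7c8 has the single candidate 9 ⇒ r7c8=9.
Step 38. [r2c8∈{3}] nothing but 3 survives at r2c8 ⇒ r2c8=3.
Step 39. [r3c6∈{6}] nothing but 6 survives at r3c6 ⇒ r3c6=6.
Step 40. [r4c5∈{7}] only 7 remains possible at r4c5 ⇒ r4c5=7.
Step 41. [r6c7∈{6}] r6c7's peers cover all but 6 ⇒ r6c7=6.
Step 42. [r5c4∈{4}] only 4 remains possible at r5c4, so r5c4=4.
Step 43. [r8c4∈{1}] r8c4 is down to just 1 ⇒ r8c4=1.
Step 44. [r9c3∈{7}] nothing but 7 survives at r9c3, so r9c3=7.
Step 45. [r4c4∈{6}] r4c4 is down to just 6, so r4c4=6.
Step 46. [r8c2∈{8}] only 8 remains possible at r8c2, so r8c2=8.

Answer: 8 5 2 3 4 1 9 7 6 / 1 4 6 7 5 9 8 3 2 / 3 7 9 8 2 6 4 5 1 / 4 2 8 6 7 5 3 1 9 / 6 1 5 4 9 3 2 8 7 / 7 9 3 2 1 8 6 4 5 / 2 6 1 5 3 4 7 9 8 / 9 8 4 1 6 7 5 2 3 / 5 3 7 9 8 2 1 6 4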